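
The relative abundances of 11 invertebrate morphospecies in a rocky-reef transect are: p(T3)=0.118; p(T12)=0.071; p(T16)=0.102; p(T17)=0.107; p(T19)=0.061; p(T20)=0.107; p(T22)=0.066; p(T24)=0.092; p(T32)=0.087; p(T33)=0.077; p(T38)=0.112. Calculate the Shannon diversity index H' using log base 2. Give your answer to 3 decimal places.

Each pᵢ log₂ pᵢ term (working shown to 5 dp, full precision carried): 0.118×(-3.08314)=-0.36381, 0.071×(-3.81604)=-0.27094, 0.102×(-3.29336)=-0.33592, 0.107×(-3.22432)=-0.34500, 0.061×(-4.03505)=-0.24614, 0.107×(-3.22432)=-0.34500, 0.066×(-3.92139)=-0.25881, 0.092×(-3.44222)=-0.31668, 0.087×(-3.52284)=-0.30649, 0.077×(-3.69900)=-0.28482, 0.112×(-3.15843)=-0.35374.
Sum = -3.42736, so H' = 3.427.

3.427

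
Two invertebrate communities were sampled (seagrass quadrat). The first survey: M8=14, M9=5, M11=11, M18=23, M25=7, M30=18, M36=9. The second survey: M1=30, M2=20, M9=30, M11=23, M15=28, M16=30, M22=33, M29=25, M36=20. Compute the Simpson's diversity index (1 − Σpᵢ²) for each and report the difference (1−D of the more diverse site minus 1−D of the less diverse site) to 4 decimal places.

The first survey: N=87, proportions 0.16092, 0.057471, 0.126437, 0.264368, 0.08046, 0.206897, 0.103448, giving 1−D = 0.824944 (working shown to 6 dp, full precision carried).
The second survey: N=239, proportions 0.125523, 0.083682, 0.125523, 0.096234, 0.117155, 0.125523, 0.138075, 0.104603, 0.083682, giving 1−D = 0.885734.
Difference = |0.824944 − 0.885734| = 0.060790, i.e. 0.0608 to 4 decimal places.

0.0608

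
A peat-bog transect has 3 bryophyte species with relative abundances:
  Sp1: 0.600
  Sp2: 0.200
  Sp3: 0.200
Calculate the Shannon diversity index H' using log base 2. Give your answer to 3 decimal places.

1.371

Each pᵢ log₂ pᵢ term (working shown to 5 dp, full precision carried): 0.6×(-0.73697)=-0.44218, 0.2×(-2.32193)=-0.46439, 0.2×(-2.32193)=-0.46439.
Sum = -1.37095, so H' = 1.371.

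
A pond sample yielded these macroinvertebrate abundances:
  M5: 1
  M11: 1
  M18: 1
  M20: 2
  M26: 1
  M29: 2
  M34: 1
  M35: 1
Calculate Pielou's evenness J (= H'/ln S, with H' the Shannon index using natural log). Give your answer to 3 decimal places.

0.974

Total N = 1+1+1+2+1+2+1+1 = 10, so the proportions are 0.1, 0.1, 0.1, 0.2, 0.1, 0.2, 0.1, 0.1 (working shown to 5 dp, full precision carried).
H' = −Σ pᵢ ln pᵢ = −((-0.23026) + (-0.23026) + (-0.23026) + (-0.32189) + (-0.23026) + (-0.32189) + (-0.23026) + (-0.23026)) = 2.02533.
With S = 8 species, ln S = 2.07944, so J = 2.02533/2.07944 = 0.97398, i.e. 0.974 to 3 decimal places.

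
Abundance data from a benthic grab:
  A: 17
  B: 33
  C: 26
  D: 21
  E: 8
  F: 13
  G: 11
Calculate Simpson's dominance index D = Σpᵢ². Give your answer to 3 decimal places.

0.171

Total N = 17+33+26+21+8+13+11 = 129, so the proportions are 0.13178, 0.25581, 0.20155, 0.16279, 0.06202, 0.10078, 0.08527 (working shown to 5 dp, full precision carried).
D = 0.13178² + 0.25581² + 0.20155² + 0.16279² + 0.06202² + 0.10078² + 0.08527² = 0.01737 + 0.06544 + 0.04062 + 0.02650 + 0.00385 + 0.01016 + 0.00727 = 0.17120.
To 3 decimal places, D = 0.171.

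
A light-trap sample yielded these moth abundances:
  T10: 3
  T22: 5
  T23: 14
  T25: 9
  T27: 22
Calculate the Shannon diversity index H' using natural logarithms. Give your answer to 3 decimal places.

Total N = 3+5+14+9+22 = 53, so the proportions are 0.0566, 0.09434, 0.26415, 0.16981, 0.41509 (working shown to 5 dp, full precision carried).
Each pᵢ ln pᵢ term: 0.0566×(-2.87168)=-0.16255, 0.09434×(-2.36085)=-0.22272, 0.26415×(-1.33123)=-0.35165, 0.16981×(-1.77307)=-0.30109, 0.41509×(-0.87925)=-0.36497.
Sum = -1.40298, so H' = 1.403.

1.403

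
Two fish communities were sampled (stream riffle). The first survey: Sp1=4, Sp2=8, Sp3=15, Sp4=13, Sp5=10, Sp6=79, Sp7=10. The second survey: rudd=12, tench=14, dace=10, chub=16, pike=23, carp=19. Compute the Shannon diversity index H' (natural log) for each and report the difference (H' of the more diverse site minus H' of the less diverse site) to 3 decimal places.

0.326

The first survey: N=139, proportions 0.02878, 0.05755, 0.10791, 0.09353, 0.07194, 0.56835, 0.07194, giving H' = 1.42812 (working shown to 5 dp, full precision carried).
The second survey: N=94, proportions 0.12766, 0.14894, 0.10638, 0.17021, 0.24468, 0.20213, giving H' = 1.75379.
Difference = |1.42812 − 1.75379| = 0.32567, i.e. 0.326 to 3 decimal places.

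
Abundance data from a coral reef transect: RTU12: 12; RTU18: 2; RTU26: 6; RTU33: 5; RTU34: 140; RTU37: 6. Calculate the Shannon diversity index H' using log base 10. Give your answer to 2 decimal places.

Total N = 12+2+6+5+140+6 = 171, so the proportions are 0.0702, 0.0117, 0.0351, 0.0292, 0.8187, 0.0351 (working shown to 4 dp, full precision carried).
Each pᵢ log₁₀ pᵢ term: 0.0702×(-1.1538)=-0.0810, 0.0117×(-1.9320)=-0.0226, 0.0351×(-1.4548)=-0.0510, 0.0292×(-1.5340)=-0.0449, 0.8187×(-0.0869)=-0.0711, 0.0351×(-1.4548)=-0.0510.
Sum = -0.3216, so H' = 0.32.

0.32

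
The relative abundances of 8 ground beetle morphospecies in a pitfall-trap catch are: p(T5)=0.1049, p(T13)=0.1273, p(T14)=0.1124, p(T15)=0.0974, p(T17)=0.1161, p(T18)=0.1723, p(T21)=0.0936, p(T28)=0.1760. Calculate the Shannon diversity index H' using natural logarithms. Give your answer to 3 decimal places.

2.052

Each pᵢ ln pᵢ term (working shown to 5 dp, full precision carried): 0.1049×(-2.25475)=-0.23652, 0.1273×(-2.06121)=-0.26239, 0.1124×(-2.18569)=-0.24567, 0.0974×(-2.32893)=-0.22684, 0.1161×(-2.15330)=-0.25000, 0.1723×(-1.75852)=-0.30299, 0.0936×(-2.36872)=-0.22171, 0.176×(-1.73727)=-0.30576.
Sum = -2.05189, so H' = 2.052.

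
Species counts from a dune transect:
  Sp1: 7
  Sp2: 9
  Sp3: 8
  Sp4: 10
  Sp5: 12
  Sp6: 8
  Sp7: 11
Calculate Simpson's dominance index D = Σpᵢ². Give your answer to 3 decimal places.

Total N = 7+9+8+10+12+8+11 = 65, so the proportions are 0.10769, 0.13846, 0.12308, 0.15385, 0.18462, 0.12308, 0.16923 (working shown to 5 dp, full precision carried).
D = 0.10769² + 0.13846² + 0.12308² + 0.15385² + 0.18462² + 0.12308² + 0.16923² = 0.01160 + 0.01917 + 0.01515 + 0.02367 + 0.03408 + 0.01515 + 0.02864 = 0.14746.
To 3 decimal places, D = 0.147.

0.147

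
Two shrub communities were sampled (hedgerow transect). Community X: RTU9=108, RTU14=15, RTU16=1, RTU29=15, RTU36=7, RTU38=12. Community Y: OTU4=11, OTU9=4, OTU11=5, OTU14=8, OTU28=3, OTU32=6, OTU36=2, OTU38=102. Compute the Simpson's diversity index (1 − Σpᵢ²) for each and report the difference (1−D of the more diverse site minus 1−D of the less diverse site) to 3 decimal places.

0.044

Community X: N=158, proportions 0.68354, 0.09494, 0.00633, 0.09494, 0.0443, 0.07595, giving 1−D = 0.50697 (working shown to 5 dp, full precision carried).
Community Y: N=141, proportions 0.07801, 0.02837, 0.03546, 0.05674, 0.02128, 0.04255, 0.01418, 0.7234, giving 1−D = 0.46285.
Difference = |0.50697 − 0.46285| = 0.04412, i.e. 0.044 to 3 decimal places.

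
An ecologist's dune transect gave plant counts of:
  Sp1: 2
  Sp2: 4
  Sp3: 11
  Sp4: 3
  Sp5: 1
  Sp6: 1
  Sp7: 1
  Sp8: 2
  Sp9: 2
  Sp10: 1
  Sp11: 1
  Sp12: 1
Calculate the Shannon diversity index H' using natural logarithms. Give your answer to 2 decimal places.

2.09

Total N = 2+4+11+3+1+1+1+2+2+1+1+1 = 30, so the proportions are 0.0667, 0.1333, 0.3667, 0.1, 0.0333, 0.0333, 0.0333, 0.0667, 0.0667, 0.0333, 0.0333, 0.0333 (working shown to 4 dp, full precision carried).
Each pᵢ ln pᵢ term: 0.0667×(-2.7081)=-0.1805, 0.1333×(-2.0149)=-0.2687, 0.3667×(-1.0033)=-0.3679, 0.1×(-2.3026)=-0.2303, 0.0333×(-3.4012)=-0.1134, 0.0333×(-3.4012)=-0.1134, 0.0333×(-3.4012)=-0.1134, 0.0667×(-2.7081)=-0.1805, 0.0667×(-2.7081)=-0.1805, 0.0333×(-3.4012)=-0.1134, 0.0333×(-3.4012)=-0.1134, 0.0333×(-3.4012)=-0.1134.
Sum = -2.0886, so H' = 2.09.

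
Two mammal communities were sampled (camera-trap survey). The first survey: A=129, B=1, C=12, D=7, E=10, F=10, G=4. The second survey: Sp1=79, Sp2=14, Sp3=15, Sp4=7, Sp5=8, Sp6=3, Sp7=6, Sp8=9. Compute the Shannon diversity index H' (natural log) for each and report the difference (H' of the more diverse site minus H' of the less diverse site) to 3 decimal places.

0.516

The first survey: N=173, proportions 0.74566, 0.00578, 0.06936, 0.04046, 0.0578, 0.0578, 0.02312, giving H' = 0.98015 (working shown to 5 dp, full precision carried).
The second survey: N=141, proportions 0.56028, 0.09929, 0.10638, 0.04965, 0.05674, 0.02128, 0.04255, 0.06383, giving H' = 1.49605.
Difference = |0.98015 − 1.49605| = 0.51590, i.e. 0.516 to 3 decimal places.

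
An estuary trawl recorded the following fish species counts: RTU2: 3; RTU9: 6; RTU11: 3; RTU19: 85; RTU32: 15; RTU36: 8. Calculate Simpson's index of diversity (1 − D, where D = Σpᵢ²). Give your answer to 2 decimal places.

Total N = 3+6+3+85+15+8 = 120, so the proportions are 0.025, 0.05, 0.025, 0.7083, 0.125, 0.0667 (working shown to 4 dp, full precision carried).
D = 0.025² + 0.05² + 0.025² + 0.7083² + 0.125² + 0.0667² = 0.0006 + 0.0025 + 0.0006 + 0.5017 + 0.0156 + 0.0044 = 0.5256.
So 1 − D = 0.4744, i.e. 0.47 to 2 decimal places.

0.47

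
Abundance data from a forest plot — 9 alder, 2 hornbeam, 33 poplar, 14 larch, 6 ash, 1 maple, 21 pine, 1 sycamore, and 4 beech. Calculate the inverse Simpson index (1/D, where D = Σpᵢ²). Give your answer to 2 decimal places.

4.44

Total N = 9+2+33+14+6+1+21+1+4 = 91, so the proportions are 0.098901, 0.021978, 0.362637, 0.153846, 0.065934, 0.010989, 0.230769, 0.010989, 0.043956 (working shown to 6 dp, full precision carried).
D = 0.098901² + 0.021978² + 0.362637² + 0.153846² + 0.065934² + 0.010989² + 0.230769² + 0.010989² + 0.043956² = 0.009781 + 0.000483 + 0.131506 + 0.023669 + 0.004347 + 0.000121 + 0.053254 + 0.000121 + 0.001932 = 0.225214.
So 1/D = 4.4402, i.e. 4.44 to 2 decimal places.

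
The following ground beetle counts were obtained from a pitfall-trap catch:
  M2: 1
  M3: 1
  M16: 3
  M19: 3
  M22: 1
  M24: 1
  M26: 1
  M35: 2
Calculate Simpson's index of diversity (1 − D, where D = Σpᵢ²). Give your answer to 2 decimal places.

0.84

Total N = 1+1+3+3+1+1+1+2 = 13, so the proportions are 0.0769, 0.0769, 0.2308, 0.2308, 0.0769, 0.0769, 0.0769, 0.1538 (working shown to 4 dp, full precision carried).
D = 0.0769² + 0.0769² + 0.2308² + 0.2308² + 0.0769² + 0.0769² + 0.0769² + 0.1538² = 0.0059 + 0.0059 + 0.0533 + 0.0533 + 0.0059 + 0.0059 + 0.0059 + 0.0237 = 0.1598.
So 1 − D = 0.8402, i.e. 0.84 to 2 decimal places.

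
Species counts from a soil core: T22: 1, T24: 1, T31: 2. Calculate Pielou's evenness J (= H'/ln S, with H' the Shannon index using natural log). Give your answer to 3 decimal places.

Total N = 1+1+2 = 4, so the proportions are 0.25, 0.25, 0.5 (working shown to 5 dp, full precision carried).
H' = −Σ pᵢ ln pᵢ = −((-0.34657) + (-0.34657) + (-0.34657)) = 1.03972.
With S = 3 species, ln S = 1.09861, so J = 1.03972/1.09861 = 0.94639, i.e. 0.946 to 3 decimal places.

0.946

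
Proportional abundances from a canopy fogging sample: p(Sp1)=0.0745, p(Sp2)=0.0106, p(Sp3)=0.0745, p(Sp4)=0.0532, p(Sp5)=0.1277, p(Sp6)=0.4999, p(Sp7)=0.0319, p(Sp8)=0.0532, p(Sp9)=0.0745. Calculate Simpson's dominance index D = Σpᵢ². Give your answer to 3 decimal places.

0.290

D = 0.0745² + 0.0106² + 0.0745² + 0.0532² + 0.1277² + 0.4999² + 0.0319² + 0.0532² + 0.0745² = 0.00555 + 0.00011 + 0.00555 + 0.00283 + 0.01631 + 0.24990 + 0.00102 + 0.00283 + 0.00555 = 0.28965 (working shown to 5 dp, full precision carried).
To 3 decimal places, D = 0.290.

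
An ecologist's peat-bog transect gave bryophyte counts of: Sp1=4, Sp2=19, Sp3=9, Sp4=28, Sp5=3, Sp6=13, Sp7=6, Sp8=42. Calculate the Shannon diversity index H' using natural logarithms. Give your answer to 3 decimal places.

Total N = 4+19+9+28+3+13+6+42 = 124, so the proportions are 0.03226, 0.15323, 0.07258, 0.22581, 0.02419, 0.10484, 0.04839, 0.33871 (working shown to 5 dp, full precision carried).
Each pᵢ ln pᵢ term: 0.03226×(-3.43399)=-0.11077, 0.15323×(-1.87584)=-0.28743, 0.07258×(-2.62306)=-0.19038, 0.22581×(-1.48808)=-0.33602, 0.02419×(-3.72167)=-0.09004, 0.10484×(-2.25533)=-0.23645, 0.04839×(-3.02852)=-0.14654, 0.33871×(-1.08261)=-0.36669.
Sum = -1.76432, so H' = 1.764.

1.764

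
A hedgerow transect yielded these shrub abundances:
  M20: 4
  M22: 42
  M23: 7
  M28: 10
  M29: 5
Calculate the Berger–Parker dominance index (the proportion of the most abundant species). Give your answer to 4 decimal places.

0.6176

Total N = 4+42+7+10+5 = 68, so the proportions are 0.058824, 0.617647, 0.102941, 0.147059, 0.073529 (working shown to 6 dp, full precision carried).
The largest proportion is 0.617647, i.e. d = 0.6176 to 4 decimal places.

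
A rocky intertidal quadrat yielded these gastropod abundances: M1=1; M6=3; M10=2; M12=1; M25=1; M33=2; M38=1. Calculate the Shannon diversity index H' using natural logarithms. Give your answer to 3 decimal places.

1.846

Total N = 1+3+2+1+1+2+1 = 11, so the proportions are 0.09091, 0.27273, 0.18182, 0.09091, 0.09091, 0.18182, 0.09091 (working shown to 5 dp, full precision carried).
Each pᵢ ln pᵢ term: 0.09091×(-2.39790)=-0.21799, 0.27273×(-1.29928)=-0.35435, 0.18182×(-1.70475)=-0.30995, 0.09091×(-2.39790)=-0.21799, 0.09091×(-2.39790)=-0.21799, 0.18182×(-1.70475)=-0.30995, 0.09091×(-2.39790)=-0.21799.
Sum = -1.84622, so H' = 1.846.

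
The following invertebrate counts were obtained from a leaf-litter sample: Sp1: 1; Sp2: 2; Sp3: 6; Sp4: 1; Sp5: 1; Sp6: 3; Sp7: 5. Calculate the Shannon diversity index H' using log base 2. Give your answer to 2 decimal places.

2.47

Total N = 1+2+6+1+1+3+5 = 19, so the proportions are 0.0526, 0.1053, 0.3158, 0.0526, 0.0526, 0.1579, 0.2632 (working shown to 4 dp, full precision carried).
Each pᵢ log₂ pᵢ term: 0.0526×(-4.2479)=-0.2236, 0.1053×(-3.2479)=-0.3419, 0.3158×(-1.6630)=-0.5251, 0.0526×(-4.2479)=-0.2236, 0.0526×(-4.2479)=-0.2236, 0.1579×(-2.6630)=-0.4205, 0.2632×(-1.9260)=-0.5068.
Sum = -2.4651, so H' = 2.47.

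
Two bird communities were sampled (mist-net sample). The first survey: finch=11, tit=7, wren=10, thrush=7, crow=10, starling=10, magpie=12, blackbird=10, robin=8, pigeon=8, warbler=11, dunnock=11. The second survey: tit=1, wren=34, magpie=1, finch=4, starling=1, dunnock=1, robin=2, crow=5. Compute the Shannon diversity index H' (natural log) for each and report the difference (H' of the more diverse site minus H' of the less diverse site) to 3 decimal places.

1.331

The first survey: N=115, proportions 0.09565, 0.06087, 0.08696, 0.06087, 0.08696, 0.08696, 0.10435, 0.08696, 0.06957, 0.06957, 0.09565, 0.09565, giving H' = 2.47044 (working shown to 5 dp, full precision carried).
The second survey: N=49, proportions 0.02041, 0.69388, 0.02041, 0.08163, 0.02041, 0.02041, 0.04082, 0.10204, giving H' = 1.13927.
Difference = |2.47044 − 1.13927| = 1.33117, i.e. 1.331 to 3 decimal places.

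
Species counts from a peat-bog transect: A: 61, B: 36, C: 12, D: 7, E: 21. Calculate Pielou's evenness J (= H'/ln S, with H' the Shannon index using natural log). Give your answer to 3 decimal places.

0.848

Total N = 61+36+12+7+21 = 137, so the proportions are 0.44526, 0.26277, 0.08759, 0.05109, 0.15328 (working shown to 5 dp, full precision carried).
H' = −Σ pᵢ ln pᵢ = −((-0.36026) + (-0.35119) + (-0.21329) + (-0.15196) + (-0.28748)) = 1.36418.
With S = 5 species, ln S = 1.60944, so J = 1.36418/1.60944 = 0.84761, i.e. 0.848 to 3 decimal places.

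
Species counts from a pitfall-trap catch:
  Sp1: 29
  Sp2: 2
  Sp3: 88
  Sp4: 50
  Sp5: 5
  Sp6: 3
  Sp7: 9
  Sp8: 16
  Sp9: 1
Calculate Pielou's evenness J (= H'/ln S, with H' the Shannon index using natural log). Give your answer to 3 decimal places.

0.705

Total N = 29+2+88+50+5+3+9+16+1 = 203, so the proportions are 0.14286, 0.00985, 0.4335, 0.24631, 0.02463, 0.01478, 0.04433, 0.07882, 0.00493 (working shown to 5 dp, full precision carried).
H' = −Σ pᵢ ln pᵢ = −((-0.27799) + (-0.04552) + (-0.36235) + (-0.34512) + (-0.09123) + (-0.06228) + (-0.13815) + (-0.20025) + (-0.02617)) = 1.54905.
With S = 9 species, ln S = 2.19722, so J = 1.54905/2.19722 = 0.70500, i.e. 0.705 to 3 decimal places.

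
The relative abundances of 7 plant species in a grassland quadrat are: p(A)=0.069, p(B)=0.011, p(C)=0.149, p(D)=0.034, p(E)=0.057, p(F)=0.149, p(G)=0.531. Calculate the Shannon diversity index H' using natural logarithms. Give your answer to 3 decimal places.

1.416

Each pᵢ ln pᵢ term (working shown to 5 dp, full precision carried): 0.069×(-2.67365)=-0.18448, 0.011×(-4.50986)=-0.04961, 0.149×(-1.90381)=-0.28367, 0.034×(-3.38139)=-0.11497, 0.057×(-2.86470)=-0.16329, 0.149×(-1.90381)=-0.28367, 0.531×(-0.63299)=-0.33612.
Sum = -1.41580, so H' = 1.416.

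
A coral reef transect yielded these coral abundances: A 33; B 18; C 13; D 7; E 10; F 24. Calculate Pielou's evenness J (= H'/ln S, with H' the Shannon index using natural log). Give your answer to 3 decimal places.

Total N = 33+18+13+7+10+24 = 105, so the proportions are 0.31429, 0.17143, 0.12381, 0.06667, 0.09524, 0.22857 (working shown to 5 dp, full precision carried).
H' = −Σ pᵢ ln pᵢ = −((-0.36377) + (-0.30233) + (-0.25864) + (-0.18054) + (-0.22394) + (-0.33735)) = 1.66657.
With S = 6 species, ln S = 1.79176, so J = 1.66657/1.79176 = 0.93013, i.e. 0.930 to 3 decimal places.

0.930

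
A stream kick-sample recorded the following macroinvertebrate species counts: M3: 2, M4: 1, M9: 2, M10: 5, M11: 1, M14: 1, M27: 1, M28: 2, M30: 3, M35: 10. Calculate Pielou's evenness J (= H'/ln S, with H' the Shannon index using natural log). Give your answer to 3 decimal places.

0.850

Total N = 2+1+2+5+1+1+1+2+3+10 = 28, so the proportions are 0.07143, 0.03571, 0.07143, 0.17857, 0.03571, 0.03571, 0.03571, 0.07143, 0.10714, 0.35714 (working shown to 5 dp, full precision carried).
H' = −Σ pᵢ ln pᵢ = −((-0.18850) + (-0.11901) + (-0.18850) + (-0.30764) + (-0.11901) + (-0.11901) + (-0.11901) + (-0.18850) + (-0.23931) + (-0.36772)) = 1.95621.
With S = 10 species, ln S = 2.30259, so J = 1.95621/2.30259 = 0.84957, i.e. 0.850 to 3 decimal places.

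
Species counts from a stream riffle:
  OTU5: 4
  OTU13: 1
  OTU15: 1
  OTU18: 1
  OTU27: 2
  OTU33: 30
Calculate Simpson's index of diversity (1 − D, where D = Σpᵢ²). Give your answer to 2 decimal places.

0.39

Total N = 4+1+1+1+2+30 = 39, so the proportions are 0.1026, 0.0256, 0.0256, 0.0256, 0.0513, 0.7692 (working shown to 4 dp, full precision carried).
D = 0.1026² + 0.0256² + 0.0256² + 0.0256² + 0.0513² + 0.7692² = 0.0105 + 0.0007 + 0.0007 + 0.0007 + 0.0026 + 0.5917 = 0.6068.
So 1 − D = 0.3932, i.e. 0.39 to 2 decimal places.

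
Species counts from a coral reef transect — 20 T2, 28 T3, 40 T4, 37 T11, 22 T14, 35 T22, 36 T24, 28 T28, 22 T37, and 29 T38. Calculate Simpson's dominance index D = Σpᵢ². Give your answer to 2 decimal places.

0.11

Total N = 20+28+40+37+22+35+36+28+22+29 = 297, so the proportions are 0.0673, 0.0943, 0.1347, 0.1246, 0.0741, 0.1178, 0.1212, 0.0943, 0.0741, 0.0976 (working shown to 4 dp, full precision carried).
D = 0.0673² + 0.0943² + 0.1347² + 0.1246² + 0.0741² + 0.1178² + 0.1212² + 0.0943² + 0.0741² + 0.0976² = 0.0045 + 0.0089 + 0.0181 + 0.0155 + 0.0055 + 0.0139 + 0.0147 + 0.0089 + 0.0055 + 0.0095 = 0.1051.
To 2 decimal places, D = 0.11.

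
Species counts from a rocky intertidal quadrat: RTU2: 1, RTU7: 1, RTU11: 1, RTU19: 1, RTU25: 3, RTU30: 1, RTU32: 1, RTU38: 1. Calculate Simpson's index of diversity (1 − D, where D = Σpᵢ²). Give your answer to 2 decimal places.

0.84

Total N = 1+1+1+1+3+1+1+1 = 10, so the proportions are 0.1, 0.1, 0.1, 0.1, 0.3, 0.1, 0.1, 0.1 (working shown to 4 dp, full precision carried).
D = 0.1² + 0.1² + 0.1² + 0.1² + 0.3² + 0.1² + 0.1² + 0.1² = 0.0100 + 0.0100 + 0.0100 + 0.0100 + 0.0900 + 0.0100 + 0.0100 + 0.0100 = 0.1600.
So 1 − D = 0.8400, i.e. 0.84 to 2 decimal places.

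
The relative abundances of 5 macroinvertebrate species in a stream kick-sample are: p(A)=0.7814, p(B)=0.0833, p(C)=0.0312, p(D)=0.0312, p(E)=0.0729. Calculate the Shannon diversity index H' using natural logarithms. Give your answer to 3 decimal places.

0.807

Each pᵢ ln pᵢ term (working shown to 5 dp, full precision carried): 0.7814×(-0.24667)=-0.19275, 0.0833×(-2.48531)=-0.20703, 0.0312×(-3.46734)=-0.10818, 0.0312×(-3.46734)=-0.10818, 0.0729×(-2.61867)=-0.19090.
Sum = -0.80704, so H' = 0.807.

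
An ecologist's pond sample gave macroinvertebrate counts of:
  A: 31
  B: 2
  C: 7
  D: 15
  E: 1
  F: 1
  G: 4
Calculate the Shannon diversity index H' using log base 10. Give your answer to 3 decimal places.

0.592

Total N = 31+2+7+15+1+1+4 = 61, so the proportions are 0.5082, 0.03279, 0.11475, 0.2459, 0.01639, 0.01639, 0.06557 (working shown to 5 dp, full precision carried).
Each pᵢ log₁₀ pᵢ term: 0.5082×(-0.29397)=-0.14939, 0.03279×(-1.48430)=-0.04867, 0.11475×(-0.94023)=-0.10790, 0.2459×(-0.60924)=-0.14981, 0.01639×(-1.78533)=-0.02927, 0.01639×(-1.78533)=-0.02927, 0.06557×(-1.18327)=-0.07759.
Sum = -0.59189, so H' = 0.592.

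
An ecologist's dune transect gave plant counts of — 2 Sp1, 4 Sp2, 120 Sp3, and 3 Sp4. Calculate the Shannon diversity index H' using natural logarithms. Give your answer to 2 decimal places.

0.33

Total N = 2+4+120+3 = 129, so the proportions are 0.0155, 0.031, 0.9302, 0.0233 (working shown to 4 dp, full precision carried).
Each pᵢ ln pᵢ term: 0.0155×(-4.1667)=-0.0646, 0.031×(-3.4735)=-0.1077, 0.9302×(-0.0723)=-0.0673, 0.0233×(-3.7612)=-0.0875.
Sum = -0.3271, so H' = 0.33.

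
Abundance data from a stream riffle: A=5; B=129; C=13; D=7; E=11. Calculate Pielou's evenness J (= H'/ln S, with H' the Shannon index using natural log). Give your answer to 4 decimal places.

Total N = 5+129+13+7+11 = 165, so the proportions are 0.030303, 0.781818, 0.078788, 0.042424, 0.066667 (working shown to 6 dp, full precision carried).
H' = −Σ pᵢ ln pᵢ = −((-0.105955) + (-0.192431) + (-0.200200) + (-0.134062) + (-0.180537)) = 0.813185.
With S = 5 species, ln S = 1.609438, so J = 0.813185/1.609438 = 0.505260, i.e. 0.5053 to 4 decimal places.

0.5053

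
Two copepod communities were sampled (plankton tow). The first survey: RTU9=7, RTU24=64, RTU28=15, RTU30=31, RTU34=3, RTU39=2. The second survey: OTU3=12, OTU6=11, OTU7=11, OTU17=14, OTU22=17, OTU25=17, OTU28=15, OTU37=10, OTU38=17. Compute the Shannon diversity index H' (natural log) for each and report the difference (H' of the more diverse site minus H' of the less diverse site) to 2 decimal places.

The first survey: N=122, proportions 0.0574, 0.5246, 0.123, 0.2541, 0.0246, 0.0164, giving H' = 1.2668 (working shown to 4 dp, full precision carried).
The second survey: N=124, proportions 0.0968, 0.0887, 0.0887, 0.1129, 0.1371, 0.1371, 0.121, 0.0806, 0.1371, giving H' = 2.1779.
Difference = |1.2668 − 2.1779| = 0.9111, i.e. 0.91 to 2 decimal places.

0.91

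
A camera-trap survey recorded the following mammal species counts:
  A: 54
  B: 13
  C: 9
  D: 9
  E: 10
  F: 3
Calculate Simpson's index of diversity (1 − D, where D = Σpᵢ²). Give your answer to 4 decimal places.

Total N = 54+13+9+9+10+3 = 98, so the proportions are 0.55102, 0.132653, 0.091837, 0.091837, 0.102041, 0.030612 (working shown to 6 dp, full precision carried).
D = 0.55102² + 0.132653² + 0.091837² + 0.091837² + 0.102041² + 0.030612² = 0.303623 + 0.017597 + 0.008434 + 0.008434 + 0.010412 + 0.000937 = 0.349438.
So 1 − D = 0.650562, i.e. 0.6506 to 4 decimal places.

0.6506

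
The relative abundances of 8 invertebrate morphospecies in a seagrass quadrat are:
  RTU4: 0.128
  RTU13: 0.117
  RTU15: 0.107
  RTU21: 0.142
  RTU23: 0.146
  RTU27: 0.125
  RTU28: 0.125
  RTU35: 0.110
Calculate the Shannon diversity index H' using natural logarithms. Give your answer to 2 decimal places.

2.07

Each pᵢ ln pᵢ term (working shown to 4 dp, full precision carried): 0.128×(-2.0557)=-0.2631, 0.117×(-2.1456)=-0.2510, 0.107×(-2.2349)=-0.2391, 0.142×(-1.9519)=-0.2772, 0.146×(-1.9241)=-0.2809, 0.125×(-2.0794)=-0.2599, 0.125×(-2.0794)=-0.2599, 0.11×(-2.2073)=-0.2428.
Sum = -2.0741, so H' = 2.07.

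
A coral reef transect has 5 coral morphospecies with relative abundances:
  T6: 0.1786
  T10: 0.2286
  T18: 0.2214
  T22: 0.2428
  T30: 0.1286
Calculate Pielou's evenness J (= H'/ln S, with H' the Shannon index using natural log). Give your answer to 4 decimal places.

H' = −Σ pᵢ ln pᵢ = −((-0.307658) + (-0.337364) + (-0.333823) + (-0.343688) + (-0.263765)) = 1.586297 (working shown to 6 dp, full precision carried).
With S = 5 species, ln S = 1.609438, so J = 1.586297/1.609438 = 0.985622, i.e. 0.9856 to 4 decimal places.

0.9856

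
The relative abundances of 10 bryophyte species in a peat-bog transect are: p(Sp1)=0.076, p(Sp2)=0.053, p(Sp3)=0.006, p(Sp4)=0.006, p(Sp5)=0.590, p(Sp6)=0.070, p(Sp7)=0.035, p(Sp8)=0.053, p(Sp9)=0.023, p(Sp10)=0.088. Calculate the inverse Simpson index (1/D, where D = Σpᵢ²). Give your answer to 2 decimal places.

2.67

D = 0.076² + 0.053² + 0.006² + 0.006² + 0.59² + 0.07² + 0.035² + 0.053² + 0.023² + 0.088² = 0.00578 + 0.00281 + 0.00004 + 0.00004 + 0.34810 + 0.00490 + 0.00123 + 0.00281 + 0.00053 + 0.00774 = 0.37396 (working shown to 5 dp, full precision carried).
So 1/D = 2.6741, i.e. 2.67 to 2 decimal places.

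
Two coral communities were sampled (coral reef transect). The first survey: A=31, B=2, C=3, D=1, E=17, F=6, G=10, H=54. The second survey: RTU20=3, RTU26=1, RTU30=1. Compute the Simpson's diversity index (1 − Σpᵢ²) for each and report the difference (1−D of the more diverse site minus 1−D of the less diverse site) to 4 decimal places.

The first survey: N=124, proportions 0.25, 0.016129, 0.024194, 0.008065, 0.137097, 0.048387, 0.080645, 0.435484, giving 1−D = 0.719303 (working shown to 6 dp, full precision carried).
The second survey: N=5, proportions 0.6, 0.2, 0.2, giving 1−D = 0.560000.
Difference = |0.719303 − 0.560000| = 0.159303, i.e. 0.1593 to 4 decimal places.

0.1593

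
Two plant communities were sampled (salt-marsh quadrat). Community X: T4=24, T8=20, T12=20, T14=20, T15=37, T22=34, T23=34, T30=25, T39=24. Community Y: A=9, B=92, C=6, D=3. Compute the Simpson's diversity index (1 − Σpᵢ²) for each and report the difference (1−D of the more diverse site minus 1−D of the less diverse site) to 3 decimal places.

0.592

Community X: N=238, proportions 0.10084, 0.08403, 0.08403, 0.08403, 0.15546, 0.14286, 0.14286, 0.10504, 0.10084, giving 1−D = 0.88246 (working shown to 5 dp, full precision carried).
Community Y: N=110, proportions 0.08182, 0.83636, 0.05455, 0.02727, giving 1−D = 0.29008.
Difference = |0.88246 − 0.29008| = 0.59238, i.e. 0.592 to 3 decimal places.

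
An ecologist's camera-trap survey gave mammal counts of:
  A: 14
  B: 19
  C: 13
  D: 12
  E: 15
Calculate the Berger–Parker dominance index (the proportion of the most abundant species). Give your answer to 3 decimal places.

0.260

Total N = 14+19+13+12+15 = 73, so the proportions are 0.19178, 0.26027, 0.17808, 0.16438, 0.20548 (working shown to 5 dp, full precision carried).
The largest proportion is 0.26027, i.e. d = 0.260 to 3 decimal places.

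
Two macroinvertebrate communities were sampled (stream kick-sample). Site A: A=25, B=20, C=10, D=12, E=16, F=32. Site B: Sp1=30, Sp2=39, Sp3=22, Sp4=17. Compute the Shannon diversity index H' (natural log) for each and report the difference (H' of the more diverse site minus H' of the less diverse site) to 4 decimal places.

Site A: N=115, proportions 0.217391, 0.173913, 0.086957, 0.104348, 0.13913, 0.278261, giving H' = 1.714530 (working shown to 6 dp, full precision carried).
Site B: N=108, proportions 0.277778, 0.361111, 0.203704, 0.157407, giving H' = 1.338776.
Difference = |1.714530 − 1.338776| = 0.375754, i.e. 0.3758 to 4 decimal places.

0.3758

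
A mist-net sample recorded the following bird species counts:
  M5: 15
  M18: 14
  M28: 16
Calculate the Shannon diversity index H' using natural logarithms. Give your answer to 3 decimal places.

1.097

Total N = 15+14+16 = 45, so the proportions are 0.33333, 0.31111, 0.35556 (working shown to 5 dp, full precision carried).
Each pᵢ ln pᵢ term: 0.33333×(-1.09861)=-0.36620, 0.31111×(-1.16761)=-0.36325, 0.35556×(-1.03407)=-0.36767.
Sum = -1.09713, so H' = 1.097.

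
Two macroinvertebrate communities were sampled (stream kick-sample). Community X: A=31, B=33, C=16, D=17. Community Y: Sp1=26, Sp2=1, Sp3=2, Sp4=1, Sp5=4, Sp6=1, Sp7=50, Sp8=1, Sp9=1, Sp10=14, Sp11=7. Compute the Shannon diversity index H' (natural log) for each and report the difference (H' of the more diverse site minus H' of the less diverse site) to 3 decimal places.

Community X: N=97, proportions 0.31959, 0.34021, 0.16495, 0.17526, giving H' = 1.33384 (working shown to 5 dp, full precision carried).
Community Y: N=108, proportions 0.24074, 0.00926, 0.01852, 0.00926, 0.03704, 0.00926, 0.46296, 0.00926, 0.00926, 0.12963, 0.06481, giving H' = 1.55425.
Difference = |1.33384 − 1.55425| = 0.22041, i.e. 0.220 to 3 decimal places.

0.220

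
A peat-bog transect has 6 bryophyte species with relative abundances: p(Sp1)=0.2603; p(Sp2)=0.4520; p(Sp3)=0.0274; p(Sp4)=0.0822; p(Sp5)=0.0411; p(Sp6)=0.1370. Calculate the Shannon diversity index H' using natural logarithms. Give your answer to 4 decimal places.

Each pᵢ ln pᵢ term (working shown to 6 dp, full precision carried): 0.2603×(-1.345920)=-0.350343, 0.452×(-0.794073)=-0.358921, 0.0274×(-3.597212)=-0.098564, 0.0822×(-2.498600)=-0.205385, 0.0411×(-3.191747)=-0.131181, 0.137×(-1.987774)=-0.272325.
Sum = -1.416719, so H' = 1.4167.

1.4167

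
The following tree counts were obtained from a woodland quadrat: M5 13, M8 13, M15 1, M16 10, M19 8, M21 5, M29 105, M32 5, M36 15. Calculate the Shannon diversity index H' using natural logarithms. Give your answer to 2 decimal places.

1.44

Total N = 13+13+1+10+8+5+105+5+15 = 175, so the proportions are 0.0743, 0.0743, 0.0057, 0.0571, 0.0457, 0.0286, 0.6, 0.0286, 0.0857 (working shown to 4 dp, full precision carried).
Each pᵢ ln pᵢ term: 0.0743×(-2.5998)=-0.1931, 0.0743×(-2.5998)=-0.1931, 0.0057×(-5.1648)=-0.0295, 0.0571×(-2.8622)=-0.1636, 0.0457×(-3.0853)=-0.1410, 0.0286×(-3.5553)=-0.1016, 0.6×(-0.5108)=-0.3065, 0.0286×(-3.5553)=-0.1016, 0.0857×(-2.4567)=-0.2106.
Sum = -1.4406, so H' = 1.44.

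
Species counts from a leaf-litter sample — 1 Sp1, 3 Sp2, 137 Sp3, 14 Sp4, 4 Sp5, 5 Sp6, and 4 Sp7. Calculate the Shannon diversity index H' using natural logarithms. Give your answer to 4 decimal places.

Total N = 1+3+137+14+4+5+4 = 168, so the proportions are 0.005952, 0.017857, 0.815476, 0.083333, 0.02381, 0.029762, 0.02381 (working shown to 6 dp, full precision carried).
Each pᵢ ln pᵢ term: 0.005952×(-5.123964)=-0.030500, 0.017857×(-4.025352)=-0.071881, 0.815476×(-0.203983)=-0.166343, 0.083333×(-2.484907)=-0.207076, 0.02381×(-3.737670)=-0.088992, 0.029762×(-3.514526)=-0.104599, 0.02381×(-3.737670)=-0.088992.
Sum = -0.758383, so H' = 0.7584.

0.7584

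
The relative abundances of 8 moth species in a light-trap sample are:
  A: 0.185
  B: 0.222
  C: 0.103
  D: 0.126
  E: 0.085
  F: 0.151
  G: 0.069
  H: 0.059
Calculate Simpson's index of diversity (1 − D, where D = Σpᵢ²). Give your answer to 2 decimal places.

D = 0.185² + 0.222² + 0.103² + 0.126² + 0.085² + 0.151² + 0.069² + 0.059² = 0.0342 + 0.0493 + 0.0106 + 0.0159 + 0.0072 + 0.0228 + 0.0048 + 0.0035 = 0.1483 (working shown to 4 dp, full precision carried).
So 1 − D = 0.8517, i.e. 0.85 to 2 decimal places.

0.85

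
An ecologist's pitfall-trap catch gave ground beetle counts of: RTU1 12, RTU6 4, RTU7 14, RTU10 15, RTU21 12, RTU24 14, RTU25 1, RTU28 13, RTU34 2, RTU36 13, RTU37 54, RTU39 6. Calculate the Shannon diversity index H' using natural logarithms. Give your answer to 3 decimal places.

2.113

Total N = 12+4+14+15+12+14+1+13+2+13+54+6 = 160, so the proportions are 0.075, 0.025, 0.0875, 0.09375, 0.075, 0.0875, 0.00625, 0.08125, 0.0125, 0.08125, 0.3375, 0.0375 (working shown to 5 dp, full precision carried).
Each pᵢ ln pᵢ term: 0.075×(-2.59027)=-0.19427, 0.025×(-3.68888)=-0.09222, 0.0875×(-2.43612)=-0.21316, 0.09375×(-2.36712)=-0.22192, 0.075×(-2.59027)=-0.19427, 0.0875×(-2.43612)=-0.21316, 0.00625×(-5.07517)=-0.03172, 0.08125×(-2.51022)=-0.20396, 0.0125×(-4.38203)=-0.05478, 0.08125×(-2.51022)=-0.20396, 0.3375×(-1.08619)=-0.36659, 0.0375×(-3.28341)=-0.12313.
Sum = -2.11312, so H' = 2.113.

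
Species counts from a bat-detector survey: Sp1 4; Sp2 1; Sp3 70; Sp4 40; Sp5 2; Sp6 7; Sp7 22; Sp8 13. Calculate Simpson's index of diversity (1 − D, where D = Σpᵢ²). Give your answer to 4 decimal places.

Total N = 4+1+70+40+2+7+22+13 = 159, so the proportions are 0.025157, 0.006289, 0.440252, 0.251572, 0.012579, 0.044025, 0.138365, 0.081761 (working shown to 6 dp, full precision carried).
D = 0.025157² + 0.006289² + 0.440252² + 0.251572² + 0.012579² + 0.044025² + 0.138365² + 0.081761² = 0.000633 + 0.000040 + 0.193821 + 0.063289 + 0.000158 + 0.001938 + 0.019145 + 0.006685 = 0.285709.
So 1 − D = 0.714291, i.e. 0.7143 to 4 decimal places.

0.7143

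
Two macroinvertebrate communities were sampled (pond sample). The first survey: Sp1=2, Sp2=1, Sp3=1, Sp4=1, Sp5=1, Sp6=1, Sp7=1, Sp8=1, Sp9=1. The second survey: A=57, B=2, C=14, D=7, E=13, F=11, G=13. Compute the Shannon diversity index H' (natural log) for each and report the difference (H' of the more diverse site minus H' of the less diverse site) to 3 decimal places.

0.611

The first survey: N=10, proportions 0.2, 0.1, 0.1, 0.1, 0.1, 0.1, 0.1, 0.1, 0.1, giving H' = 2.16396 (working shown to 5 dp, full precision carried).
The second survey: N=117, proportions 0.48718, 0.01709, 0.11966, 0.05983, 0.11111, 0.09402, 0.11111, giving H' = 1.55300.
Difference = |2.16396 − 1.55300| = 0.61096, i.e. 0.611 to 3 decimal places.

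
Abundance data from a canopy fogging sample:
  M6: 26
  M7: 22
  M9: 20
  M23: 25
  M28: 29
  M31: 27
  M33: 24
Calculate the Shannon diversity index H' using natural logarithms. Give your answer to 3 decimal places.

1.939

Total N = 26+22+20+25+29+27+24 = 173, so the proportions are 0.15029, 0.12717, 0.11561, 0.14451, 0.16763, 0.15607, 0.13873 (working shown to 5 dp, full precision carried).
Each pᵢ ln pᵢ term: 0.15029×(-1.89520)=-0.28483, 0.12717×(-2.06225)=-0.26225, 0.11561×(-2.15756)=-0.24943, 0.14451×(-1.93442)=-0.27954, 0.16763×(-1.78600)=-0.29939, 0.15607×(-1.85745)=-0.28989, 0.13873×(-1.97524)=-0.27402.
Sum = -1.93935, so H' = 1.939.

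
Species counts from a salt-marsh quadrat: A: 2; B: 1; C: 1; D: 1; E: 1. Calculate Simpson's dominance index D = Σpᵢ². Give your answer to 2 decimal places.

0.22

Total N = 2+1+1+1+1 = 6, so the proportions are 0.3333, 0.1667, 0.1667, 0.1667, 0.1667 (working shown to 4 dp, full precision carried).
D = 0.3333² + 0.1667² + 0.1667² + 0.1667² + 0.1667² = 0.1111 + 0.0278 + 0.0278 + 0.0278 + 0.0278 = 0.2222.
To 2 decimal places, D = 0.22.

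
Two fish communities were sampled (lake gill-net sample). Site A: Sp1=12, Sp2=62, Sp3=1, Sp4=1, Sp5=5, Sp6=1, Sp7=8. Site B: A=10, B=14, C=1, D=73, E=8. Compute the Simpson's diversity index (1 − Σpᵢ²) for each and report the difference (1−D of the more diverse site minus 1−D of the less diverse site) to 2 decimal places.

Site A: N=90, proportions 0.1333, 0.6889, 0.0111, 0.0111, 0.0556, 0.0111, 0.0889, giving 1−D = 0.4963 (working shown to 4 dp, full precision carried).
Site B: N=106, proportions 0.0943, 0.1321, 0.0094, 0.6887, 0.0755, giving 1−D = 0.4936.
Difference = |0.4963 − 0.4936| = 0.0027, i.e. 0.00 to 2 decimal places.

0.00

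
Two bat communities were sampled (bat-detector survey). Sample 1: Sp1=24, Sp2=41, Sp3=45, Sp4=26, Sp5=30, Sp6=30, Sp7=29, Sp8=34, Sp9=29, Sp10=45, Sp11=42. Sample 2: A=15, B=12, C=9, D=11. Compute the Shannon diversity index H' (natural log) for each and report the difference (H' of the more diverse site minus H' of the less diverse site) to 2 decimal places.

1.01

Sample 1: N=375, proportions 0.064, 0.1093, 0.12, 0.0693, 0.08, 0.08, 0.0773, 0.0907, 0.0773, 0.12, 0.112, giving H' = 2.3747 (working shown to 4 dp, full precision carried).
Sample 2: N=47, proportions 0.3191, 0.2553, 0.1915, 0.234, giving H' = 1.3695.
Difference = |2.3747 − 1.3695| = 1.0052, i.e. 1.01 to 2 decimal places.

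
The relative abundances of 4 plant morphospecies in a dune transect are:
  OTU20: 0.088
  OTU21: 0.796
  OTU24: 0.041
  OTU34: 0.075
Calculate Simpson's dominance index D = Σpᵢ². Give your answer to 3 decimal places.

D = 0.088² + 0.796² + 0.041² + 0.075² = 0.00774 + 0.63362 + 0.00168 + 0.00562 = 0.64867 (working shown to 5 dp, full precision carried).
To 3 decimal places, D = 0.649.

0.649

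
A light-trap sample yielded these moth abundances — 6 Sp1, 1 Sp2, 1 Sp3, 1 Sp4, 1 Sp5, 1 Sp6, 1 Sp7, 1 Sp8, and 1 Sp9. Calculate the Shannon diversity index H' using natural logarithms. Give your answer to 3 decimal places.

Total N = 6+1+1+1+1+1+1+1+1 = 14, so the proportions are 0.42857, 0.07143, 0.07143, 0.07143, 0.07143, 0.07143, 0.07143, 0.07143, 0.07143 (working shown to 5 dp, full precision carried).
Each pᵢ ln pᵢ term: 0.42857×(-0.84730)=-0.36313, 0.07143×(-2.63906)=-0.18850, 0.07143×(-2.63906)=-0.18850, 0.07143×(-2.63906)=-0.18850, 0.07143×(-2.63906)=-0.18850, 0.07143×(-2.63906)=-0.18850, 0.07143×(-2.63906)=-0.18850, 0.07143×(-2.63906)=-0.18850, 0.07143×(-2.63906)=-0.18850.
Sum = -1.87116, so H' = 1.871.

1.871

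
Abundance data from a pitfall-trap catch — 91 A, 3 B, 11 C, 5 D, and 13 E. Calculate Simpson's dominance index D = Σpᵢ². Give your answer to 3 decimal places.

Total N = 91+3+11+5+13 = 123, so the proportions are 0.73984, 0.02439, 0.08943, 0.04065, 0.10569 (working shown to 5 dp, full precision carried).
D = 0.73984² + 0.02439² + 0.08943² + 0.04065² + 0.10569² = 0.54736 + 0.00059 + 0.00800 + 0.00165 + 0.01117 = 0.56878.
To 3 decimal places, D = 0.569.

0.569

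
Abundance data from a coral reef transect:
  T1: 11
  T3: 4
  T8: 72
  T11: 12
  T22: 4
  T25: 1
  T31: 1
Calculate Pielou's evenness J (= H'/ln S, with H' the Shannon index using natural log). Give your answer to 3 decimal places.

0.555

Total N = 11+4+72+12+4+1+1 = 105, so the proportions are 0.10476, 0.0381, 0.68571, 0.11429, 0.0381, 0.00952, 0.00952 (working shown to 5 dp, full precision carried).
H' = −Σ pᵢ ln pᵢ = −((-0.23635) + (-0.12448) + (-0.25872) + (-0.24789) + (-0.12448) + (-0.04432) + (-0.04432)) = 1.08057.
With S = 7 species, ln S = 1.94591, so J = 1.08057/1.94591 = 0.55530, i.e. 0.555 to 3 decimal places.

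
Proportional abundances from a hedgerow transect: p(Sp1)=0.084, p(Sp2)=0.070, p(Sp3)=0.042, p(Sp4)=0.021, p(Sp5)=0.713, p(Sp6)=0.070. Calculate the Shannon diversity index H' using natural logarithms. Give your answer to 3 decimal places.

1.036

Each pᵢ ln pᵢ term (working shown to 5 dp, full precision carried): 0.084×(-2.47694)=-0.20806, 0.07×(-2.65926)=-0.18615, 0.042×(-3.17009)=-0.13314, 0.021×(-3.86323)=-0.08113, 0.713×(-0.33827)=-0.24119, 0.07×(-2.65926)=-0.18615.
Sum = -1.03582, so H' = 1.036.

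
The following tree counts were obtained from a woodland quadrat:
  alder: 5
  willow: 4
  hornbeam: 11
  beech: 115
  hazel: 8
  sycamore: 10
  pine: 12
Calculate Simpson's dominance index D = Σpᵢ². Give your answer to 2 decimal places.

0.50

Total N = 5+4+11+115+8+10+12 = 165, so the proportions are 0.0303, 0.0242, 0.0667, 0.697, 0.0485, 0.0606, 0.0727 (working shown to 4 dp, full precision carried).
D = 0.0303² + 0.0242² + 0.0667² + 0.697² + 0.0485² + 0.0606² + 0.0727² = 0.0009 + 0.0006 + 0.0044 + 0.4858 + 0.0024 + 0.0037 + 0.0053 = 0.5030.
To 2 decimal places, D = 0.50.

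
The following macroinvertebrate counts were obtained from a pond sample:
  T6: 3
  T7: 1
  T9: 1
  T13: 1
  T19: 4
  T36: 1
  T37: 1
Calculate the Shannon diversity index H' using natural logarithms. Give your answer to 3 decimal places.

1.748

Total N = 3+1+1+1+4+1+1 = 12, so the proportions are 0.25, 0.08333, 0.08333, 0.08333, 0.33333, 0.08333, 0.08333 (working shown to 5 dp, full precision carried).
Each pᵢ ln pᵢ term: 0.25×(-1.38629)=-0.34657, 0.08333×(-2.48491)=-0.20708, 0.08333×(-2.48491)=-0.20708, 0.08333×(-2.48491)=-0.20708, 0.33333×(-1.09861)=-0.36620, 0.08333×(-2.48491)=-0.20708, 0.08333×(-2.48491)=-0.20708.
Sum = -1.74816, so H' = 1.748.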